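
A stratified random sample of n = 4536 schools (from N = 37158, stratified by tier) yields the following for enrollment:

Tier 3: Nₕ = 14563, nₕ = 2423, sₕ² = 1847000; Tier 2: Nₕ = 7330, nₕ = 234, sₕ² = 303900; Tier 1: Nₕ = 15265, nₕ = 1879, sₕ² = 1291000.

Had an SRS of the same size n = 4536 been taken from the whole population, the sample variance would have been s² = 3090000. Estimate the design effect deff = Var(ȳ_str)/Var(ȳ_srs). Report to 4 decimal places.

0.4150

Var(ȳ_str) = Σ Wₕ²(1−fₕ)sₕ²/nₕ with Wₕ = Nₕ/37158:
  Tier 3: (14563/37158)²·(1−2423/14563)·1847000/2423 = 97.606414
  Tier 2: (7330/37158)²·(1−234/7330)·303900/234 = 48.924654
  Tier 1: (15265/37158)²·(1−1879/15265)·1291000/1879 = 101.68161
  → Var(ȳ_str) = 248.21268.
Var(ȳ_srs) = (1 − 4536/37158)·3090000/4536 = 598.05853.
deff = 248.21268 / 598.05853 = 0.4150.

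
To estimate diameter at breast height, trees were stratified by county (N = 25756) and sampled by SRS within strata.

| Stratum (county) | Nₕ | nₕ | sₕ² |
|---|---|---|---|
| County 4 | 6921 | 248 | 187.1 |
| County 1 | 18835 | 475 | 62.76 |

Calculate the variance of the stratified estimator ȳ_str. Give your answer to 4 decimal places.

Var(ȳ_str) = Σₕ Wₕ²(1 − fₕ)sₕ²/nₕ with Wₕ = Nₕ/N, N = 25756.
County 4: Wₕ = 0.26871409; term = 0.26871409²·(1 − 0.03583297)·187.1/248 = 0.052523692.
County 1: Wₕ = 0.73128591; term = 0.73128591²·(1 − 0.02521901)·62.76/475 = 0.068876456.
Sum = 0.12140015.

0.1214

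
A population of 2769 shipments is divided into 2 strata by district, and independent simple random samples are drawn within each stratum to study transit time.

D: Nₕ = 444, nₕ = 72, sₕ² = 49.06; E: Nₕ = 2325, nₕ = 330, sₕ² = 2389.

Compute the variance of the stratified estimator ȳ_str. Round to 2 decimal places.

4.39

Var(ȳ_str) = Σₕ Wₕ²(1 − fₕ)sₕ²/nₕ with Wₕ = Nₕ/N, N = 2769.
D: Wₕ = 0.16034670; term = 0.16034670²·(1 − 0.16216216)·49.06/72 = 0.014678276.
E: Wₕ = 0.83965330; term = 0.83965330²·(1 − 0.14193548)·2389/330 = 4.379476.
Sum = 4.3941543.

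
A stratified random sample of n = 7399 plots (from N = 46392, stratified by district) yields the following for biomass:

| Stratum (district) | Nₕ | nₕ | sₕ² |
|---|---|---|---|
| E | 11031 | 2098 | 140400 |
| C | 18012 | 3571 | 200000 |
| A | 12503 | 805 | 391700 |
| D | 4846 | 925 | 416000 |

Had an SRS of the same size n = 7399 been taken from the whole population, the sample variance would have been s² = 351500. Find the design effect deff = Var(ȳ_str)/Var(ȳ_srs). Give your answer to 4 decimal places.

Var(ȳ_str) = Σ Wₕ²(1−fₕ)sₕ²/nₕ with Wₕ = Nₕ/46392:
  E: (11031/46392)²·(1−2098/11031)·140400/2098 = 3.0639922
  C: (18012/46392)²·(1−3571/18012)·200000/3571 = 6.768823
  A: (12503/46392)²·(1−805/12503)·391700/805 = 33.067194
  D: (4846/46392)²·(1−925/4846)·416000/925 = 3.9705042
  → Var(ȳ_str) = 46.870513.
Var(ȳ_srs) = (1 − 7399/46392)·351500/7399 = 39.929682.
deff = 46.870513 / 39.929682 = 1.1738.

1.1738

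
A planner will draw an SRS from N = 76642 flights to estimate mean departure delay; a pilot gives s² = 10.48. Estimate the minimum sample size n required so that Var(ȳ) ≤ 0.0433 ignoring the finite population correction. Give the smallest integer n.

243

Without fpc, n₀ = s²/D = 10.48/0.0433 = 242.0323.
Rounding up, n = 243.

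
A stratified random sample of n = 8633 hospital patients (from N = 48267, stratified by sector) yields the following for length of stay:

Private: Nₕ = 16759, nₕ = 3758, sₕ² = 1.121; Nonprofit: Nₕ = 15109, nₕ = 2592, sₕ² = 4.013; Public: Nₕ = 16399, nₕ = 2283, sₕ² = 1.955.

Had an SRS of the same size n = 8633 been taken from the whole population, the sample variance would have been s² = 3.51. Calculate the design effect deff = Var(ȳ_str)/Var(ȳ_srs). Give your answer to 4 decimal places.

Var(ȳ_str) = Σ Wₕ²(1−fₕ)sₕ²/nₕ with Wₕ = Nₕ/48267:
  Private: (16759/48267)²·(1−3758/16759)·1.121/3758 = 2.7898001 × 10^-5
  Nonprofit: (15109/48267)²·(1−2592/15109)·4.013/2592 = 1.2568097 × 10^-4
  Public: (16399/48267)²·(1−2283/16399)·1.955/2283 = 8.5088184 × 10^-5
  → Var(ȳ_str) = 2.3866716 × 10^-4.
Var(ȳ_srs) = (1 − 8633/48267)·3.51/8633 = 3.3385891 × 10^-4.
deff = (2.3866716 × 10^-4) / (3.3385891 × 10^-4) = 0.7149.

0.7149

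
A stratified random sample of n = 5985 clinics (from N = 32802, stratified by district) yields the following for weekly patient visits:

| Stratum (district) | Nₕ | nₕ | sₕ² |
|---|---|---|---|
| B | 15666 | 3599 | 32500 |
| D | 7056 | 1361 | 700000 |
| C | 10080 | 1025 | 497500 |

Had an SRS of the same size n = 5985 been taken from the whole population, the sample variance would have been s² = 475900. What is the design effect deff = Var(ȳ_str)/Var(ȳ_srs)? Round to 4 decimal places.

0.9533

Var(ȳ_str) = Σ Wₕ²(1−fₕ)sₕ²/nₕ with Wₕ = Nₕ/32802:
  B: (15666/32802)²·(1−3599/15666)·32500/3599 = 1.5865666
  D: (7056/32802)²·(1−1361/7056)·700000/1361 = 19.208417
  C: (10080/32802)²·(1−1025/10080)·497500/1025 = 41.173478
  → Var(ȳ_str) = 61.968462.
Var(ȳ_srs) = (1 − 5985/32802)·475900/5985 = 65.007194.
deff = 61.968462 / 65.007194 = 0.9533.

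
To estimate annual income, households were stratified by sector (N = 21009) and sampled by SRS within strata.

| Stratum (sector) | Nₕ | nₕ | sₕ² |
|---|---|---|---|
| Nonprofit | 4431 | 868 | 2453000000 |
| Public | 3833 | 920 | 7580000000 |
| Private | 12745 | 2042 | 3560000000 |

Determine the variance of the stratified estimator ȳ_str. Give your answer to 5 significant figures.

848310

Var(ȳ_str) = Σₕ Wₕ²(1 − fₕ)sₕ²/nₕ with Wₕ = Nₕ/N, N = 21009.
Nonprofit: Wₕ = 0.21090961; term = 0.21090961²·(1 − 0.19589258)·2453000000/868 = 101084.52.
Public: Wₕ = 0.18244562; term = 0.18244562²·(1 − 0.24002087)·7580000000/920 = 208425.05.
Private: Wₕ = 0.60664477; term = 0.60664477²·(1 − 0.16021969)·3560000000/2042 = 538801.58.
Sum = 848311.15.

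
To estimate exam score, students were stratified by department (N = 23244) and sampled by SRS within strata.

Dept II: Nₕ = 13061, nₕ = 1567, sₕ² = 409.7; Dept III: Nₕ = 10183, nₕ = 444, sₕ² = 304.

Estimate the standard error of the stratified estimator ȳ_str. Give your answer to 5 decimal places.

Var(ȳ_str) = Σₕ Wₕ²(1 − fₕ)sₕ²/nₕ with Wₕ = Nₕ/N, N = 23244.
Dept II: Wₕ = 0.56190845; term = 0.56190845²·(1 − 0.11997550)·409.7/1567 = 0.072647865.
Dept III: Wₕ = 0.43809155; term = 0.43809155²·(1 − 0.04360208)·304/444 = 0.12567792.
Sum = 0.19832579.
SE = √(0.19832579) = 0.44534.

0.44534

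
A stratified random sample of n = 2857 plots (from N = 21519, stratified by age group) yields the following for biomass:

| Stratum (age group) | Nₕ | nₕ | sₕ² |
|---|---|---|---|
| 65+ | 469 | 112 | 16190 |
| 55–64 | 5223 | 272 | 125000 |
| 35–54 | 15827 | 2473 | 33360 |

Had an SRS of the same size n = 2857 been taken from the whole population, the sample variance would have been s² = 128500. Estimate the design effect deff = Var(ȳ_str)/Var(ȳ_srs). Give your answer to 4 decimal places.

Var(ȳ_str) = Σ Wₕ²(1−fₕ)sₕ²/nₕ with Wₕ = Nₕ/21519:
  65+: (469/21519)²·(1−112/469)·16190/112 = 0.052266776
  55–64: (5223/21519)²·(1−272/5223)·125000/272 = 25.663146
  35–54: (15827/21519)²·(1−2473/15827)·33360/2473 = 6.1569798
  → Var(ȳ_str) = 31.872393.
Var(ȳ_srs) = (1 − 2857/21519)·128500/2857 = 39.005782.
deff = 31.872393 / 39.005782 = 0.8171.

0.8171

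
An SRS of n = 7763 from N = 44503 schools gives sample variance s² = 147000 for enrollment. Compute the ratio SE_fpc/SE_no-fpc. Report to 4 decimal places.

f = n/N = 7763/44503 = 0.17443768.
SE_no-fpc = √(s²/n) = 4.351549; SE_fpc = √((1−f)s²/n) = 3.9538374.
Ratio = √(1−f) = 0.90860460.

0.9086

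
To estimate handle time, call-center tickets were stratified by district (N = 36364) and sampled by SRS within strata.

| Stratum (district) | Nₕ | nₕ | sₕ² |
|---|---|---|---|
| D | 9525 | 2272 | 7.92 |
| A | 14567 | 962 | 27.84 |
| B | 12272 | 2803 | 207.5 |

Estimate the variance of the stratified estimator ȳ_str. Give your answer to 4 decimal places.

0.0110

Var(ȳ_str) = Σₕ Wₕ²(1 − fₕ)sₕ²/nₕ with Wₕ = Nₕ/N, N = 36364.
D: Wₕ = 0.26193488; term = 0.26193488²·(1 − 0.23853018)·7.92/2272 = 1.821194 × 10^-4.
A: Wₕ = 0.40058849; term = 0.40058849²·(1 − 0.06603968)·27.84/962 = 0.0043373006.
B: Wₕ = 0.33747663; term = 0.33747663²·(1 − 0.22840613)·207.5/2803 = 0.0065053575.
Sum = 0.011024778.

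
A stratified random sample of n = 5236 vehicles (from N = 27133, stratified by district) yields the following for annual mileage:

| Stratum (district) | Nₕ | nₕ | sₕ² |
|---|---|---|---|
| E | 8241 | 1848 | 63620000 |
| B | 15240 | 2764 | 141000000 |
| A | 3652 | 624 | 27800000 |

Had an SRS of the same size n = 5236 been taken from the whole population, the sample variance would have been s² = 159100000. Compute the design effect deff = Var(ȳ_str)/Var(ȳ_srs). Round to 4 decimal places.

Var(ȳ_str) = Σ Wₕ²(1−fₕ)sₕ²/nₕ with Wₕ = Nₕ/27133:
  E: (8241/27133)²·(1−1848/8241)·63620000/1848 = 2463.6595
  B: (15240/27133)²·(1−2764/15240)·141000000/2764 = 13174.853
  A: (3652/27133)²·(1−624/3652)·27800000/624 = 669.19273
  → Var(ȳ_str) = 16307.705.
Var(ȳ_srs) = (1 − 5236/27133)·159100000/5236 = 24522.082.
deff = 16307.705 / 24522.082 = 0.6650.

0.6650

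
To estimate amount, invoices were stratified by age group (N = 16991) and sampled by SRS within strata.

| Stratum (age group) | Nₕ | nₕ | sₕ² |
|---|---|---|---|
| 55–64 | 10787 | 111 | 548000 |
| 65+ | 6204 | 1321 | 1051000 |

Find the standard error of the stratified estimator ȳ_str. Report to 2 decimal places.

45.31

Var(ȳ_str) = Σₕ Wₕ²(1 − fₕ)sₕ²/nₕ with Wₕ = Nₕ/N, N = 16991.
55–64: Wₕ = 0.63486552; term = 0.63486552²·(1 − 0.01029016)·548000/111 = 1969.3774.
65+: Wₕ = 0.36513448; term = 0.36513448²·(1 − 0.21292714)·1051000/1321 = 83.487322.
Sum = 2052.8647.
SE = √(2052.8647) = 45.31.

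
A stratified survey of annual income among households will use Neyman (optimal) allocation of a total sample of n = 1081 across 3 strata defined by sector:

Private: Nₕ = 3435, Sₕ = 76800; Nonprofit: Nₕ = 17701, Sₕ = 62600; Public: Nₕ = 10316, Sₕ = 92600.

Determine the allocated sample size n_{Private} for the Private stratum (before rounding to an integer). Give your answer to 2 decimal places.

Neyman allocation: nₕ = n·NₕSₕ / Σⱼ NⱼSⱼ.
Σ NⱼSⱼ = 3435·76800 + 17701·62600 + 10316·92600 = 2.3271522 × 10^9.
n_{Private} = 1081·3435·76800 / (2.3271522 × 10^9) = 122.54.

122.54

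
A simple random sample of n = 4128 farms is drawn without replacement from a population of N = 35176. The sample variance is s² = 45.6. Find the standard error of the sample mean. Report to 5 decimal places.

0.09874

Under SRS without replacement, Var(ȳ) = (1 − f)·s²/n with f = n/N = 4128/35176 = 0.11735274.
Var(ȳ) = (1 − 0.11735274)·45.6/4128 = 0.88264726·0.011046512 = 0.0097501732.
SE(ȳ) = √(0.0097501732) = 0.09874.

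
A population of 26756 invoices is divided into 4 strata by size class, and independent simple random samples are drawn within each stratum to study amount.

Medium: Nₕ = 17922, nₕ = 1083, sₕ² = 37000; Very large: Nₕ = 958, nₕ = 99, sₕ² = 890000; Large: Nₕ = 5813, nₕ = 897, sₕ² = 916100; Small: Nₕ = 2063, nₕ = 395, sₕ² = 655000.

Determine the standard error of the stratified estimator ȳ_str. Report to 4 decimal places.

Var(ȳ_str) = Σₕ Wₕ²(1 − fₕ)sₕ²/nₕ with Wₕ = Nₕ/N, N = 26756.
Medium: Wₕ = 0.66983107; term = 0.66983107²·(1 − 0.06042852)·37000/1083 = 14.40236.
Very large: Wₕ = 0.03580505; term = 0.03580505²·(1 − 0.10334029)·890000/99 = 10.334063.
Large: Wₕ = 0.21725968; term = 0.21725968²·(1 − 0.15430931)·916100/897 = 40.76808.
Small: Wₕ = 0.07710420; term = 0.07710420²·(1 − 0.19146873)·655000/395 = 7.9707118.
Sum = 73.475215.
SE = √(73.475215) = 8.5718.

8.5718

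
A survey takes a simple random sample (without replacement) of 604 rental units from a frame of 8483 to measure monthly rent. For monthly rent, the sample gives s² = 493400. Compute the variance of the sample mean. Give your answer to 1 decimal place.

Under SRS without replacement, Var(ȳ) = (1 − f)·s²/n with f = n/N = 604/8483 = 0.07120123.
Var(ȳ) = (1 − 0.07120123)·493400/604 = 0.92879877·816.88742 = 758.72403.

758.7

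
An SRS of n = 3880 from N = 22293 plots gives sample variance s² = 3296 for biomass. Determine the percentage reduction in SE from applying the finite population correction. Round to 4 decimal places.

9.1180

f = n/N = 3880/22293 = 0.17404566.
SE_no-fpc = √(s²/n) = 0.92167485; SE_fpc = √((1−f)s²/n) = 0.83763682.
Ratio = √(1−f) = 0.90882030. Reduction = 100·(1 − 0.90882030) = 9.1180%.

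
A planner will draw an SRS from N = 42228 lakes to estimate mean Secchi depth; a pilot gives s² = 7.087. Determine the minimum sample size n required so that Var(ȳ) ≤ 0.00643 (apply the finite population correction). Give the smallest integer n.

1075

Without fpc, n₀ = s²/D = 7.087/0.00643 = 1102.1773.
With fpc, (1 − n/N)·s²/n ≤ D requires n ≥ n₀/(1 + n₀/N) = 1102.1773/(1 + 1102.1773/42228) = 1074.1415.
Rounding up, n = 1075.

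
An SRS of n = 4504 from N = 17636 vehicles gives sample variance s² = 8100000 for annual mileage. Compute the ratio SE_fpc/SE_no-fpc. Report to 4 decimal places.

f = n/N = 4504/17636 = 0.25538671.
SE_no-fpc = √(s²/n) = 42.407563; SE_fpc = √((1−f)s²/n) = 36.593901.
Ratio = √(1−f) = 0.86290978.

0.8629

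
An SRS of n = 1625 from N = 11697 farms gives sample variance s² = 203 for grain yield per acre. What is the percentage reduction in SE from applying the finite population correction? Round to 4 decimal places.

f = n/N = 1625/11697 = 0.13892451.
SE_no-fpc = √(s²/n) = 0.35344459; SE_fpc = √((1−f)s²/n) = 0.32797591.
Ratio = √(1−f) = 0.92794153. Reduction = 100·(1 − 0.92794153) = 7.2058%.

7.2058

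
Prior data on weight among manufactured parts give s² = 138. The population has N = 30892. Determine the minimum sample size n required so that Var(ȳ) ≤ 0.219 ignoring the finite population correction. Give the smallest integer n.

631

Without fpc, n₀ = s²/D = 138/0.219 = 630.1370.
Rounding up, n = 631.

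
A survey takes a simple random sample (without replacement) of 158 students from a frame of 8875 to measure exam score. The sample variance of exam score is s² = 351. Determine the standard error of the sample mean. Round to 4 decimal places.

1.4771

Under SRS without replacement, Var(ȳ) = (1 − f)·s²/n with f = n/N = 158/8875 = 0.01780282.
Var(ȳ) = (1 − 0.01780282)·351/158 = 0.98219718·2.221519 = 2.1819697.
SE(ȳ) = √(2.1819697) = 1.4771.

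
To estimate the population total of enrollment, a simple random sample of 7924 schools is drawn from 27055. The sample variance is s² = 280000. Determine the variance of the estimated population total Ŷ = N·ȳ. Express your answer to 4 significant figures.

1.829 × 10^10

Var(Ŷ) = N²·Var(ȳ) = N²·(1 − n/N)·s²/n.
f = 7924/27055 = 0.29288486; Var(ȳ) = 0.70711514·280000/7924 = 24.986401.
Var(Ŷ) = 27055² · 24.986401 = 1.8289372 × 10^10.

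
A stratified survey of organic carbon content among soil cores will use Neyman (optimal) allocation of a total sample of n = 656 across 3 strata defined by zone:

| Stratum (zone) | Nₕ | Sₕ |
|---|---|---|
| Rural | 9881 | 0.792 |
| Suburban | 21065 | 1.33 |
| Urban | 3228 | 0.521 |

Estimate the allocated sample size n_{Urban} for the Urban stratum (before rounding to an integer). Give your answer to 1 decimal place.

Neyman allocation: nₕ = n·NₕSₕ / Σⱼ NⱼSⱼ.
Σ NⱼSⱼ = 9881·0.792 + 21065·1.33 + 3228·0.521 = 37523.99.
n_{Urban} = 656·3228·0.521 / 37523.99 = 29.4.

29.4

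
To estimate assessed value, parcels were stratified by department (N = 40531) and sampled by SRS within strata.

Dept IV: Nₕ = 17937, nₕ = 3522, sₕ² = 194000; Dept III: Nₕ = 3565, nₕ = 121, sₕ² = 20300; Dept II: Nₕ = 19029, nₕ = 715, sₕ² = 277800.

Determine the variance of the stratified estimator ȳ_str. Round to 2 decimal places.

Var(ȳ_str) = Σₕ Wₕ²(1 − fₕ)sₕ²/nₕ with Wₕ = Nₕ/N, N = 40531.
Dept IV: Wₕ = 0.44255015; term = 0.44255015²·(1 − 0.19635391)·194000/3522 = 8.6696626.
Dept III: Wₕ = 0.08795737; term = 0.08795737²·(1 − 0.03394109)·20300/121 = 1.2538879.
Dept II: Wₕ = 0.46949249; term = 0.46949249²·(1 − 0.03757423)·277800/715 = 82.42344.
Sum = 92.346991.

92.35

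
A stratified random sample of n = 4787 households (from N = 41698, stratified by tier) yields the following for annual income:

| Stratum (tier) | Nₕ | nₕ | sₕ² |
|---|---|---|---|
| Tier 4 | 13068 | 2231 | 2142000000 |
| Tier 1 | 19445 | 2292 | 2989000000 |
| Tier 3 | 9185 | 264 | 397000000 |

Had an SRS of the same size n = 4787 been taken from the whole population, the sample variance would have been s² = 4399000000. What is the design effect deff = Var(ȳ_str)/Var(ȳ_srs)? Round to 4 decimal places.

0.4908

Var(ȳ_str) = Σ Wₕ²(1−fₕ)sₕ²/nₕ with Wₕ = Nₕ/41698:
  Tier 4: (13068/41698)²·(1−2231/13068)·2142000000/2231 = 78200.161
  Tier 1: (19445/41698)²·(1−2292/19445)·2989000000/2292 = 250166.35
  Tier 3: (9185/41698)²·(1−264/9185)·397000000/264 = 70867.78
  → Var(ȳ_str) = 399234.29.
Var(ȳ_srs) = (1 − 4787/41698)·4399000000/4787 = 813450.48.
deff = 399234.29 / 813450.48 = 0.4908.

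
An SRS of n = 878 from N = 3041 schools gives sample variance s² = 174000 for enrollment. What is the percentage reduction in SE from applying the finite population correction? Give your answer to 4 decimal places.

f = n/N = 878/3041 = 0.28872082.
SE_no-fpc = √(s²/n) = 14.077559; SE_fpc = √((1−f)s²/n) = 11.872643.
Ratio = √(1−f) = 0.84337369. Reduction = 100·(1 − 0.84337369) = 15.6626%.

15.6626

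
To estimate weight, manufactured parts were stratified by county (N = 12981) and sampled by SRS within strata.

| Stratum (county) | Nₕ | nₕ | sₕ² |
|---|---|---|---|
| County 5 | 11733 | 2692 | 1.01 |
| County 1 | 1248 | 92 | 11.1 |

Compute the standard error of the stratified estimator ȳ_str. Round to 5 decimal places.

0.03563

Var(ȳ_str) = Σₕ Wₕ²(1 − fₕ)sₕ²/nₕ with Wₕ = Nₕ/N, N = 12981.
County 5: Wₕ = 0.90385949; term = 0.90385949²·(1 − 0.22943834)·1.01/2692 = 2.3618677 × 10^-4.
County 1: Wₕ = 0.09614051; term = 0.09614051²·(1 − 0.07371795)·11.1/92 = 0.0010329785.
Sum = 0.0012691653.
SE = √(0.0012691653) = 0.03563.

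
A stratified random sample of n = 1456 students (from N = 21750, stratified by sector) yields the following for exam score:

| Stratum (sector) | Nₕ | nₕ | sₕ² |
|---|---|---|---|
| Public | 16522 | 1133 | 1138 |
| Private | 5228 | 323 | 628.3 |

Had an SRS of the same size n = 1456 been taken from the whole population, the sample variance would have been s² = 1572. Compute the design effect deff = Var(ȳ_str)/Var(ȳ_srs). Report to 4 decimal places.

Var(ȳ_str) = Σ Wₕ²(1−fₕ)sₕ²/nₕ with Wₕ = Nₕ/21750:
  Public: (16522/21750)²·(1−1133/16522)·1138/1133 = 0.53984222
  Private: (5228/21750)²·(1−323/5228)·628.3/323 = 0.10544369
  → Var(ȳ_str) = 0.64528591.
Var(ȳ_srs) = (1 − 1456/21750)·1572/1456 = 1.0073945.
deff = 0.64528591 / 1.0073945 = 0.6405.

0.6405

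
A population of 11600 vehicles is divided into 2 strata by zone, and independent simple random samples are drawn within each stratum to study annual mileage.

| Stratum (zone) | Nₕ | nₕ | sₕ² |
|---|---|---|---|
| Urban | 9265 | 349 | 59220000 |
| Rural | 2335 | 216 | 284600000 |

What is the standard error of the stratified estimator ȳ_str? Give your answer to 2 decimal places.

390.66

Var(ȳ_str) = Σₕ Wₕ²(1 − fₕ)sₕ²/nₕ with Wₕ = Nₕ/N, N = 11600.
Urban: Wₕ = 0.79870690; term = 0.79870690²·(1 − 0.03766865)·59220000/349 = 104169.96.
Rural: Wₕ = 0.20129310; term = 0.20129310²·(1 − 0.09250535)·284600000/216 = 48448.798.
Sum = 152618.76.
SE = √(152618.76) = 390.66.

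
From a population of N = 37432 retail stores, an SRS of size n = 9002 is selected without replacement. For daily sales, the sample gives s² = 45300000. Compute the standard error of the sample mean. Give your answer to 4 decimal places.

Under SRS without replacement, Var(ȳ) = (1 − f)·s²/n with f = n/N = 9002/37432 = 0.24048942.
Var(ȳ) = (1 − 0.24048942)·45300000/9002 = 0.75951058·5032.2151 = 3822.0206.
SE(ȳ) = √(3822.0206) = 61.8225.

61.8225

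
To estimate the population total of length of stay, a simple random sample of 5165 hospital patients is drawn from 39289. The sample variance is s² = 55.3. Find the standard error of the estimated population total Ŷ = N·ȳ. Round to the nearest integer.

Var(Ŷ) = N²·Var(ȳ) = N²·(1 − n/N)·s²/n.
f = 5165/39289 = 0.13146173; Var(ȳ) = 0.86853827·55.3/5165 = 0.0092991609.
Var(Ŷ) = 39289² · 0.0092991609 = 1.4354422 × 10^7.
SE(Ŷ) = √(1.4354422 × 10^7) = 3789.

3789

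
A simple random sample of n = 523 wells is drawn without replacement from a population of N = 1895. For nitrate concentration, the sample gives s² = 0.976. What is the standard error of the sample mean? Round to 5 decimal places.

Under SRS without replacement, Var(ȳ) = (1 − f)·s²/n with f = n/N = 523/1895 = 0.27598945.
Var(ȳ) = (1 − 0.27598945)·0.976/523 = 0.72401055·0.0018661568 = 0.0013511172.
SE(ȳ) = √(0.0013511172) = 0.03676.

0.03676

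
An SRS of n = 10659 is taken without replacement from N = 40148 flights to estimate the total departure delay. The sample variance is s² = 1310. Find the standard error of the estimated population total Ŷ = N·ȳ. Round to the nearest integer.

Var(Ŷ) = N²·Var(ȳ) = N²·(1 − n/N)·s²/n.
f = 10659/40148 = 0.26549268; Var(ȳ) = 0.73450732·1310/10659 = 0.090271563.
Var(Ŷ) = 40148² · 0.090271563 = 1.4550529 × 10^8.
SE(Ŷ) = √(1.4550529 × 10^8) = 12063.

12063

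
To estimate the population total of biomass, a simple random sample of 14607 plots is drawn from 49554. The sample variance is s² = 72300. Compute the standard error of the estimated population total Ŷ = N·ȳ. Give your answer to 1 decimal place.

Var(Ŷ) = N²·Var(ȳ) = N²·(1 − n/N)·s²/n.
f = 14607/49554 = 0.29476934; Var(ȳ) = 0.70523066·72300/14607 = 3.4906673.
Var(Ŷ) = 49554² · 3.4906673 = 8.5716788 × 10^9.
SE(Ŷ) = √(8.5716788 × 10^9) = 92583.4.

92583.4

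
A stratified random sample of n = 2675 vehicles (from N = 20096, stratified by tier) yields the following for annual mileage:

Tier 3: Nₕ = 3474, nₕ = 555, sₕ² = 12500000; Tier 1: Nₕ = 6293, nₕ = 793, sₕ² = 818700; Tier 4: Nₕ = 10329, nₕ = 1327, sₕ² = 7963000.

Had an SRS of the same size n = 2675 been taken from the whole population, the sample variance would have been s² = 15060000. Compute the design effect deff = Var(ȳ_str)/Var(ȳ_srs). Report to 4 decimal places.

Var(ȳ_str) = Σ Wₕ²(1−fₕ)sₕ²/nₕ with Wₕ = Nₕ/20096:
  Tier 3: (3474/20096)²·(1−555/3474)·12500000/555 = 565.53787
  Tier 1: (6293/20096)²·(1−793/6293)·818700/793 = 88.481562
  Tier 4: (10329/20096)²·(1−1327/10329)·7963000/1327 = 1381.6048
  → Var(ȳ_str) = 2035.6242.
Var(ȳ_srs) = (1 − 2675/20096)·15060000/2675 = 4880.5037.
deff = 2035.6242 / 4880.5037 = 0.4171.

0.4171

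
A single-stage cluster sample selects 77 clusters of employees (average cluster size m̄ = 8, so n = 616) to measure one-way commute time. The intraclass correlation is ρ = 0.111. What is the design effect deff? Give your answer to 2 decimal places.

deff = 1 + (8 − 1)·0.111 = 1 + 0.777 = 1.777.

1.78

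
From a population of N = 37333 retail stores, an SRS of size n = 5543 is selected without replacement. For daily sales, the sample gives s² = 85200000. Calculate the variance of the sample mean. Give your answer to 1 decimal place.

Under SRS without replacement, Var(ȳ) = (1 − f)·s²/n with f = n/N = 5543/37333 = 0.14847454.
Var(ȳ) = (1 − 0.14847454)·85200000/5543 = 0.85152546·15370.738 = 13088.575.

13088.6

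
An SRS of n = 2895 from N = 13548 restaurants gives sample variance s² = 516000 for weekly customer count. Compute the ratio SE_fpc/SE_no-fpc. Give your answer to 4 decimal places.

f = n/N = 2895/13548 = 0.21368468.
SE_no-fpc = √(s²/n) = 13.350593; SE_fpc = √((1−f)s²/n) = 11.838562.
Ratio = √(1−f) = 0.88674423.

0.8867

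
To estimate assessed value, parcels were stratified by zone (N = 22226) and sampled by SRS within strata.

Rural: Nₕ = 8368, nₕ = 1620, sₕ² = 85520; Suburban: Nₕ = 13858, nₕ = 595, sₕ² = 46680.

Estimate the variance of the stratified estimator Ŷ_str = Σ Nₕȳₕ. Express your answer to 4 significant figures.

1.740 × 10^10

Var(Ŷ_str) = Σₕ Nₕ²(1 − fₕ)sₕ²/nₕ.
Rural: 8368²·(1 − 1620/8368)·85520/1620 = 2.9809138 × 10^9.
Suburban: 13858²·(1 − 595/13858)·46680/595 = 1.4419699 × 10^10.
Sum = 1.7400613 × 10^10.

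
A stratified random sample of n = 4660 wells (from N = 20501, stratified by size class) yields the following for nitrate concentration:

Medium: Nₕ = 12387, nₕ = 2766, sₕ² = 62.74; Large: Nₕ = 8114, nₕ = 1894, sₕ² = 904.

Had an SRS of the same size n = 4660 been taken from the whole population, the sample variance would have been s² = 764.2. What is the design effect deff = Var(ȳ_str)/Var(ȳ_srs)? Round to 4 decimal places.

0.5031

Var(ȳ_str) = Σ Wₕ²(1−fₕ)sₕ²/nₕ with Wₕ = Nₕ/20501:
  Medium: (12387/20501)²·(1−2766/12387)·62.74/2766 = 0.0064317418
  Large: (8114/20501)²·(1−1894/8114)·904/1894 = 0.0573144
  → Var(ȳ_str) = 0.063746142.
Var(ȳ_srs) = (1 − 4660/20501)·764.2/4660 = 0.12671519.
deff = 0.063746142 / 0.12671519 = 0.5031.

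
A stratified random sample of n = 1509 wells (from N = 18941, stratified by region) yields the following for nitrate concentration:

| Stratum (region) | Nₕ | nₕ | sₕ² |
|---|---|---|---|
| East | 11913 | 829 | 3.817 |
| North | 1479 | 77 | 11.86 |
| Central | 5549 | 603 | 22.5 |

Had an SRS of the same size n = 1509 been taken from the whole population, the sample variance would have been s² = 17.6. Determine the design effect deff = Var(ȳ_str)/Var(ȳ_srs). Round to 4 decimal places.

Var(ȳ_str) = Σ Wₕ²(1−fₕ)sₕ²/nₕ with Wₕ = Nₕ/18941:
  East: (11913/18941)²·(1−829/11913)·3.817/829 = 0.0016946479
  North: (1479/18941)²·(1−77/1479)·11.86/77 = 8.9023434 × 10^-4
  Central: (5549/18941)²·(1−603/5549)·22.5/603 = 0.0028544881
  → Var(ȳ_str) = 0.0054393703.
Var(ȳ_srs) = (1 − 1509/18941)·17.6/1509 = 0.010734152.
deff = 0.0054393703 / 0.010734152 = 0.5067.

0.5067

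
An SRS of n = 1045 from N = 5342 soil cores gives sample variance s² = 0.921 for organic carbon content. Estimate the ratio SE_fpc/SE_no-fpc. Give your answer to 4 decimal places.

0.8969

f = n/N = 1045/5342 = 0.19561962.
SE_no-fpc = √(s²/n) = 0.029687366; SE_fpc = √((1−f)s²/n) = 0.026625784.
Ratio = √(1−f) = 0.89687256.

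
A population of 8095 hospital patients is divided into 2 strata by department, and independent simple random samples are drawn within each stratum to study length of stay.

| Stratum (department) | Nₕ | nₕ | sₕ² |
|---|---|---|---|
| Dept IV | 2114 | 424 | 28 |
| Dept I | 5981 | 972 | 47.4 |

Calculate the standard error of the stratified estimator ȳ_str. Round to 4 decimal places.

Var(ȳ_str) = Σₕ Wₕ²(1 − fₕ)sₕ²/nₕ with Wₕ = Nₕ/N, N = 8095.
Dept IV: Wₕ = 0.26114886; term = 0.26114886²·(1 − 0.20056764)·28/424 = 0.0036003951.
Dept I: Wₕ = 0.73885114; term = 0.73885114²·(1 − 0.16251463)·47.4/972 = 0.022294781.
Sum = 0.025895176.
SE = √(0.025895176) = 0.1609.

0.1609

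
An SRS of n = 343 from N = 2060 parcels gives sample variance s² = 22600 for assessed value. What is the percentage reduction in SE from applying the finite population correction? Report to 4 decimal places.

f = n/N = 343/2060 = 0.16650485.
SE_no-fpc = √(s²/n) = 8.1172171; SE_fpc = √((1−f)s²/n) = 7.4106909.
Ratio = √(1−f) = 0.91295955. Reduction = 100·(1 − 0.91295955) = 8.7040%.

8.7040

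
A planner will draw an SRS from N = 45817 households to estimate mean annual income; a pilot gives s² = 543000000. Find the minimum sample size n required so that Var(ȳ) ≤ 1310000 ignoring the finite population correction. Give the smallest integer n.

Without fpc, n₀ = s²/D = 543000000/1310000 = 414.5038.
Rounding up, n = 415.

415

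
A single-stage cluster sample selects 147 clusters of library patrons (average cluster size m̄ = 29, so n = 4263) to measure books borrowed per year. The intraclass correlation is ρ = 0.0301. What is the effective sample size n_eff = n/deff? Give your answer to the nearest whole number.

2313

deff = 1 + (29 − 1)·0.0301 = 1 + 0.8428 = 1.8428.
n_eff = 4263 / 1.8428 = 2313.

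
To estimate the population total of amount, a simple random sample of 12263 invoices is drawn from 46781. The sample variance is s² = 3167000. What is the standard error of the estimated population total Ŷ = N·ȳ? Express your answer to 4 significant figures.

645800

Var(Ŷ) = N²·Var(ȳ) = N²·(1 − n/N)·s²/n.
f = 12263/46781 = 0.26213634; Var(ȳ) = 0.73786366·3167000/12263 = 190.55812.
Var(Ŷ) = 46781² · 190.55812 = 4.170292 × 10^11.
SE(Ŷ) = √(4.170292 × 10^11) = 645800.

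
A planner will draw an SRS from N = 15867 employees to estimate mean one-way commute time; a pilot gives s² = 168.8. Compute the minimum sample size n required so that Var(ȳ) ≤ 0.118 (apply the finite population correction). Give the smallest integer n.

1313

Without fpc, n₀ = s²/D = 168.8/0.118 = 1430.5085.
With fpc, (1 − n/N)·s²/n ≤ D requires n ≥ n₀/(1 + n₀/N) = 1430.5085/(1 + 1430.5085/15867) = 1312.2051.
Rounding up, n = 1313.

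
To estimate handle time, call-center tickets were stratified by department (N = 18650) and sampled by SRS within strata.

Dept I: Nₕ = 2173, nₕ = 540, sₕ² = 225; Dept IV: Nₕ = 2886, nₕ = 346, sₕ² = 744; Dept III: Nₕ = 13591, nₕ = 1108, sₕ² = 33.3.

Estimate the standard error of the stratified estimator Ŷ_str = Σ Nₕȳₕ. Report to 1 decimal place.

Var(Ŷ_str) = Σₕ Nₕ²(1 − fₕ)sₕ²/nₕ.
Dept I: 2173²·(1 − 540/2173)·225/540 = 1.4785454 × 10^6.
Dept IV: 2886²·(1 − 346/2886)·744/346 = 1.5762565 × 10^7.
Dept III: 13591²·(1 − 1108/13591)·33.3/1108 = 5.0988808 × 10^6.
Sum = 2.2339991 × 10^7.
SE = √(2.2339991 × 10^7) = 4726.5.

4726.5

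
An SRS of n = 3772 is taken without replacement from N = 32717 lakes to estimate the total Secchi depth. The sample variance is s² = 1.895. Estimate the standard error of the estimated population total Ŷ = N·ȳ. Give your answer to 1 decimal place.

689.8

Var(Ŷ) = N²·Var(ȳ) = N²·(1 − n/N)·s²/n.
f = 3772/32717 = 0.11529174; Var(ȳ) = 0.88470826·1.895/3772 = 4.4446504 × 10^-4.
Var(Ŷ) = 32717² · (4.4446504 × 10^-4) = 475756.31.
SE(Ŷ) = √(475756.31) = 689.8.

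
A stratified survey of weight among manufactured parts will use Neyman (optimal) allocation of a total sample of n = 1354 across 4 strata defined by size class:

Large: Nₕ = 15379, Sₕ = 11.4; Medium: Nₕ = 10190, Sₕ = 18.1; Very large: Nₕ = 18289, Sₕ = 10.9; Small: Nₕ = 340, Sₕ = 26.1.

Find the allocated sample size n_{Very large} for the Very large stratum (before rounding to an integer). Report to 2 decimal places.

Neyman allocation: nₕ = n·NₕSₕ / Σⱼ NⱼSⱼ.
Σ NⱼSⱼ = 15379·11.4 + 10190·18.1 + 18289·10.9 + 340·26.1 = 567983.7.
n_{Very large} = 1354·18289·10.9 / 567983.7 = 475.22.

475.22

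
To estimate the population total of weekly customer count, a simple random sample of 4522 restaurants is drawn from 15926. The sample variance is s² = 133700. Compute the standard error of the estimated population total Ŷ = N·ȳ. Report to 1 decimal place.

73279.5

Var(Ŷ) = N²·Var(ȳ) = N²·(1 − n/N)·s²/n.
f = 4522/15926 = 0.28393821; Var(ȳ) = 0.71606179·133700/4522 = 21.171486.
Var(Ŷ) = 15926² · 21.171486 = 5.3698823 × 10^9.
SE(Ŷ) = √(5.3698823 × 10^9) = 73279.5.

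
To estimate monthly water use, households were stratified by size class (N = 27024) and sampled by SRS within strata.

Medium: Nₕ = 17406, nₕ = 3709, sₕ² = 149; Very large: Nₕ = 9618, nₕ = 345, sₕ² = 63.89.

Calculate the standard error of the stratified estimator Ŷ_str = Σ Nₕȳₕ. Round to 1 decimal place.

Var(Ŷ_str) = Σₕ Nₕ²(1 − fₕ)sₕ²/nₕ.
Medium: 17406²·(1 − 3709/17406)·149/3709 = 9.5775377 × 10^6.
Very large: 9618²·(1 − 345/9618)·63.89/345 = 1.6516531 × 10^7.
Sum = 2.6094069 × 10^7.
SE = √(2.6094069 × 10^7) = 5108.2.

5108.2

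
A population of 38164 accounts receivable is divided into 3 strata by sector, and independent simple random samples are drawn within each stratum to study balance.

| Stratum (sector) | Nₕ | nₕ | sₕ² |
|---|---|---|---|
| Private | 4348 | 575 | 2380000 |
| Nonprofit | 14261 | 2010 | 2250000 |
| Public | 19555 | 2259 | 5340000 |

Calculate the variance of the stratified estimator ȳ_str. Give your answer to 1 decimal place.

729.8

Var(ȳ_str) = Σₕ Wₕ²(1 − fₕ)sₕ²/nₕ with Wₕ = Nₕ/N, N = 38164.
Private: Wₕ = 0.11392936; term = 0.11392936²·(1 − 0.13224471)·2380000/575 = 46.620581.
Nonprofit: Wₕ = 0.37367676; term = 0.37367676²·(1 − 0.14094383)·2250000/2010 = 134.27656.
Public: Wₕ = 0.51239388; term = 0.51239388²·(1 − 0.11552033)·5340000/2259 = 548.93478.
Sum = 729.83192.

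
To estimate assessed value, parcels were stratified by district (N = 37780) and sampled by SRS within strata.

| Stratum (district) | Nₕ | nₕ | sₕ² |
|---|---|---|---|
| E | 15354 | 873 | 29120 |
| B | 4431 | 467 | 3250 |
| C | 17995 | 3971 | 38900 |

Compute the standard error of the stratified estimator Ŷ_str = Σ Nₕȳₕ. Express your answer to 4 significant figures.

Var(Ŷ_str) = Σₕ Nₕ²(1 − fₕ)sₕ²/nₕ.
E: 15354²·(1 − 873/15354)·29120/873 = 7.4164695 × 10^9.
B: 4431²·(1 − 467/4431)·3250/467 = 1.2223677 × 10^8.
C: 17995²·(1 − 3971/17995)·38900/3971 = 2.4721423 × 10^9.
Sum = 1.0010849 × 10^10.
SE = √(1.0010849 × 10^10) = 100100.

100100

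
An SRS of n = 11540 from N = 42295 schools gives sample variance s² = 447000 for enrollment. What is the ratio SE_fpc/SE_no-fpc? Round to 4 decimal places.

0.8527

f = n/N = 11540/42295 = 0.27284549.
SE_no-fpc = √(s²/n) = 6.2237316; SE_fpc = √((1−f)s²/n) = 5.3071848.
Ratio = √(1−f) = 0.85273355.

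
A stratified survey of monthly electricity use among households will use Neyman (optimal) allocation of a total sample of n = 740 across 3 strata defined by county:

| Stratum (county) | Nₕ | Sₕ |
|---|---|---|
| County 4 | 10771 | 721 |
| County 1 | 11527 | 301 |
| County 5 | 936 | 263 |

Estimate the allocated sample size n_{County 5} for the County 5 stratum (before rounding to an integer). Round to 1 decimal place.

Neyman allocation: nₕ = n·NₕSₕ / Σⱼ NⱼSⱼ.
Σ NⱼSⱼ = 10771·721 + 11527·301 + 936·263 = 1.1481686 × 10^7.
n_{County 5} = 740·936·263 / (1.1481686 × 10^7) = 15.9.

15.9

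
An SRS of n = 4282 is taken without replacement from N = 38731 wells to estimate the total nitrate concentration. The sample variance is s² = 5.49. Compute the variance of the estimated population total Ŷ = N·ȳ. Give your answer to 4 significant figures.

1.711 × 10^6

Var(Ŷ) = N²·Var(ȳ) = N²·(1 − n/N)·s²/n.
f = 4282/38731 = 0.11055743; Var(ȳ) = 0.88944257·5.49/4282 = 0.0011403642.
Var(Ŷ) = 38731² · 0.0011403642 = 1.7106493 × 10^6.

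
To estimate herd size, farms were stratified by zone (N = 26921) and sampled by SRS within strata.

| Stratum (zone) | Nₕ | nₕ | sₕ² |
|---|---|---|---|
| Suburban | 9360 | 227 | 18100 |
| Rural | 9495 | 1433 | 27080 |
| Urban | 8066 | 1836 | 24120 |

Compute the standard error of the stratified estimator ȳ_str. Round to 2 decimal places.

Var(ȳ_str) = Σₕ Wₕ²(1 − fₕ)sₕ²/nₕ with Wₕ = Nₕ/N, N = 26921.
Suburban: Wₕ = 0.34768396; term = 0.34768396²·(1 − 0.02425214)·18100/227 = 9.4050184.
Rural: Wₕ = 0.35269864; term = 0.35269864²·(1 − 0.15092154)·27080/1433 = 1.9959877.
Urban: Wₕ = 0.29961740; term = 0.29961740²·(1 − 0.22762212)·24120/1836 = 0.91089541.
Sum = 12.311902.
SE = √(12.311902) = 3.51.

3.51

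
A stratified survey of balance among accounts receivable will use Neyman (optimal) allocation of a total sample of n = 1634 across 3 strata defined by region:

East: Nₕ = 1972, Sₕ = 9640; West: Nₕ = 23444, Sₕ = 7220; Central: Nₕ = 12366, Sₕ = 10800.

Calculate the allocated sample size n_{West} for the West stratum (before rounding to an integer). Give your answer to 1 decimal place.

Neyman allocation: nₕ = n·NₕSₕ / Σⱼ NⱼSⱼ.
Σ NⱼSⱼ = 1972·9640 + 23444·7220 + 12366·10800 = 3.2182856 × 10^8.
n_{West} = 1634·23444·7220 / (3.2182856 × 10^8) = 859.4.

859.4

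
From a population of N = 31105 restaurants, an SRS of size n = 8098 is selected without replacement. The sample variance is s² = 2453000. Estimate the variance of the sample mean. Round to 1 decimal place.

Under SRS without replacement, Var(ȳ) = (1 − f)·s²/n with f = n/N = 8098/31105 = 0.26034400.
Var(ȳ) = (1 − 0.26034400)·2453000/8098 = 0.73965600·302.9143 = 224.05238.

224.1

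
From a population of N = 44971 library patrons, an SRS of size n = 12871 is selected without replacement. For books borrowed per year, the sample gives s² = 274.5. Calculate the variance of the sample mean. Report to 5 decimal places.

Under SRS without replacement, Var(ȳ) = (1 − f)·s²/n with f = n/N = 12871/44971 = 0.28620667.
Var(ȳ) = (1 − 0.28620667)·274.5/12871 = 0.71379333·0.021327014 = 0.015223081.

0.01522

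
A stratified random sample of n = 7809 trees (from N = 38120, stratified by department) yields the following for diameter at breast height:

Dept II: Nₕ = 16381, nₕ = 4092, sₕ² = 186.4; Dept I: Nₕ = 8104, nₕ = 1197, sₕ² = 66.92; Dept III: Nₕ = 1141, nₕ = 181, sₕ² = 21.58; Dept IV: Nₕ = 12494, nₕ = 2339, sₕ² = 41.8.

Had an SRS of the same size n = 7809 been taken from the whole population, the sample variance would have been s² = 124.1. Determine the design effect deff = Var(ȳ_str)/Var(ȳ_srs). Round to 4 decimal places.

Var(ȳ_str) = Σ Wₕ²(1−fₕ)sₕ²/nₕ with Wₕ = Nₕ/38120:
  Dept II: (16381/38120)²·(1−4092/16381)·186.4/4092 = 0.0063104663
  Dept I: (8104/38120)²·(1−1197/8104)·66.92/1197 = 0.0021535001
  Dept III: (1141/38120)²·(1−181/1141)·21.58/181 = 8.9871907 × 10^-5
  Dept IV: (12494/38120)²·(1−2339/12494)·41.8/2339 = 0.0015603489
  → Var(ȳ_str) = 0.010114187.
Var(ȳ_srs) = (1 − 7809/38120)·124.1/7809 = 0.012636411.
deff = 0.010114187 / 0.012636411 = 0.8004.

0.8004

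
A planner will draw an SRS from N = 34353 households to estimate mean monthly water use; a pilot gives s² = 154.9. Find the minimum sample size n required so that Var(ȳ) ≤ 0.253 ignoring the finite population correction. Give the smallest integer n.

613

Without fpc, n₀ = s²/D = 154.9/0.253 = 612.2530.
Rounding up, n = 613.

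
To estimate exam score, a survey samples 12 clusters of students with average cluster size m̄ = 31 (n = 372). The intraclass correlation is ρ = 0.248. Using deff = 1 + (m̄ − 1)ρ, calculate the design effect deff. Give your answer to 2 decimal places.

deff = 1 + (31 − 1)·0.248 = 1 + 7.44 = 8.44.

8.44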